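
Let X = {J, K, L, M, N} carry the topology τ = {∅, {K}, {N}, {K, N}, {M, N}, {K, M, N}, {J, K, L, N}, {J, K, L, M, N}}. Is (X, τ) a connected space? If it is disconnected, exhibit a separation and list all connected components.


(X, τ) is connected.

Find clopen sets (U ∈ τ with X ∖ U ∈ τ):
  U = ∅, X ∖ U = {J, K, L, M, N} — both open, so U is clopen.
  U = {J, K, L, M, N}, X ∖ U = ∅ — both open, so U is clopen.
Only trivial clopens (∅ and X) exist, so (X, τ) is connected.
Compute connected components by grouping points that agree on all clopens:
  component: {J, K, L, M, N}


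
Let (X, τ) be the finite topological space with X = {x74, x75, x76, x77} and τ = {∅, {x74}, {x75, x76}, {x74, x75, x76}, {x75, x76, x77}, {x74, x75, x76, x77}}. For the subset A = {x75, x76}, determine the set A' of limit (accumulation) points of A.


A' = {x75, x76, x77}

For each x ∈ X, list the open sets U ∈ τ with x ∈ U, then check whether U ∩ (A ∖ {x}) ≠ ∅ for every such U.
  x = x74: open {x74} ∋ x has {x74} ∩ (A ∖ {x74}) = ∅, so x is NOT a limit point.
  x = x75: opens ∋ x are {x75, x76}, {x74, x75, x76}, {x75, x76, x77}, {x74, x75, x76, x77}; each meets A ∖ {x75}, so x IS a limit point.
  x = x76: opens ∋ x are {x75, x76}, {x74, x75, x76}, {x75, x76, x77}, {x74, x75, x76, x77}; each meets A ∖ {x76}, so x IS a limit point.
  x = x77: opens ∋ x are {x75, x76, x77}, {x74, x75, x76, x77}; each meets A ∖ {x77}, so x IS a limit point.
Collecting: A' = {x75, x76, x77}.


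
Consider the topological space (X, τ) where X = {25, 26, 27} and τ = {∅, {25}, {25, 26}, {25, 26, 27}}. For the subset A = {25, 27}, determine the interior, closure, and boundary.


int(A) = {25}, cl(A) = {25, 26, 27}, ∂A = {26, 27}.

Closed sets in (X, τ) are complements of opens:
  closed(X, τ) = {∅, {27}, {26, 27}, {25, 26, 27}}.
int(A) = ⋃ {U ∈ τ : U ⊆ A}. Opens contained in A: ∅, {25}.
Taking the union of these: int(A) = {25}.
cl(A) = ⋂ {C closed : A ⊆ C}. Closed sets containing A: {25, 26, 27}.
Intersecting these: cl(A) = {25, 26, 27}.
∂A = cl(A) ∖ int(A) = {25, 26, 27} ∖ {25} = {26, 27}.


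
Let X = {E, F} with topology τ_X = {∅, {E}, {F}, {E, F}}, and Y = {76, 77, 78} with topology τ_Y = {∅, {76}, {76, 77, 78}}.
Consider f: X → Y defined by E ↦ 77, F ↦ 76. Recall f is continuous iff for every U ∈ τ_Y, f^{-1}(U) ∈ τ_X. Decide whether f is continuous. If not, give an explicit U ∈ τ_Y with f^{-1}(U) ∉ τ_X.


f IS continuous.

Compute f^{-1}(U) for each U ∈ τ_Y:
  U = ∅: f^{-1}(U) = ∅ ∈ τ_X ✓.
  U = {76}: f^{-1}(U) = {F} ∈ τ_X ✓.
  U = {76, 77, 78}: f^{-1}(U) = {E, F} ∈ τ_X ✓.
Every preimage lies in τ_X, so f IS continuous.


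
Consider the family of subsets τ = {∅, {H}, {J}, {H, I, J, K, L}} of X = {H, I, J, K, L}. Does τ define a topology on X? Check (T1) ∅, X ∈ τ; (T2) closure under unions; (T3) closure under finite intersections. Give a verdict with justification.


τ is NOT a topology on X.

Axiom (T1): ∅ ∈ τ? Yes; X ∈ τ? Yes.
Axiom (T2/T3): check pairwise unions and intersections of members of τ.
Counterexample for (T2): {H} ∪ {J} = {H, J} ∉ τ. Therefore τ is NOT a topology.


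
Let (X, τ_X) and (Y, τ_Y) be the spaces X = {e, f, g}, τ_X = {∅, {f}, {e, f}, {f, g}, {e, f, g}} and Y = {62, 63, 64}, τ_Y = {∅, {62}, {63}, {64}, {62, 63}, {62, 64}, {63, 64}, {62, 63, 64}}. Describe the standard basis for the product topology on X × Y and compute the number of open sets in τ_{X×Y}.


Basis B = {∅ × ∅, {f} × {62}, {f} × {63}, {f} × {64}, {e, f} × {62}, {e, f} × {63}, {e, f} × {64}, {f} × {62, 63}, {f} × {62, 64}, {f, g} × {62}, {f} × {63, 64}, {f, g} × {63}, {f, g} × {64}, {e, f, g} × {62}, {e, f, g} × {63}, {e, f, g} × {64}, {f} × {62, 63, 64}, {e, f} × {62, 63}, {e, f} × {62, 64}, {e, f} × {63, 64}, {f, g} × {62, 63}, {f, g} × {62, 64}, {f, g} × {63, 64}, {e, f} × {62, 63, 64}, {e, f, g} × {62, 63}, {e, f, g} × {62, 64}, {e, f, g} × {63, 64}, {f, g} × {62, 63, 64}, {e, f, g} × {62, 63, 64}}; |τ_{X×Y}| = 125.

Enumerate products U × V with U ∈ τ_X, V ∈ τ_Y (deduplicated):
  ∅ × ∅ = {} (∅)
  {f} × {62} = {(f,62)}
  {f} × {63} = {(f,63)}
  {f} × {64} = {(f,64)}
  {e, f} × {62} = {(e,62), (f,62)}
  {e, f} × {63} = {(e,63), (f,63)}
  {e, f} × {64} = {(e,64), (f,64)}
  {f} × {62, 63} = {(f,62), (f,63)}
  {f} × {62, 64} = {(f,62), (f,64)}
  {f, g} × {62} = {(f,62), (g,62)}
  {f} × {63, 64} = {(f,63), (f,64)}
  {f, g} × {63} = {(f,63), (g,63)}
  {f, g} × {64} = {(f,64), (g,64)}
  {e, f, g} × {62} = {(e,62), (f,62), (g,62)}
  {e, f, g} × {63} = {(e,63), (f,63), (g,63)}
  {e, f, g} × {64} = {(e,64), (f,64), (g,64)}
  {f} × {62, 63, 64} = {(f,62), (f,63), (f,64)}
  {e, f} × {62, 63} = {(e,62), (e,63), (f,62), (f,63)}
  {e, f} × {62, 64} = {(e,62), (e,64), (f,62), (f,64)}
  {e, f} × {63, 64} = {(e,63), (e,64), (f,63), (f,64)}
  {f, g} × {62, 63} = {(f,62), (f,63), (g,62), (g,63)}
  {f, g} × {62, 64} = {(f,62), (f,64), (g,62), (g,64)}
  {f, g} × {63, 64} = {(f,63), (f,64), (g,63), (g,64)}
  {e, f} × {62, 63, 64} = {(e,62), (e,63), (e,64), (f,62), (f,63), (f,64)}
  {e, f, g} × {62, 63} = {(e,62), (e,63), (f,62), (f,63), (g,62), (g,63)}
  {e, f, g} × {62, 64} = {(e,62), (e,64), (f,62), (f,64), (g,62), (g,64)}
  {e, f, g} × {63, 64} = {(e,63), (e,64), (f,63), (f,64), (g,63), (g,64)}
  {f, g} × {62, 63, 64} = {(f,62), (f,63), (f,64), (g,62), (g,63), (g,64)}
  {e, f, g} × {62, 63, 64} = {(e,62), (e,63), (e,64), (f,62), (f,63), (f,64), (g,62), (g,63), (g,64)}
These 29 distinct sets form the basis B.
Close under arbitrary unions to get τ_{X×Y}; counting gives |τ_{X×Y}| = 125.


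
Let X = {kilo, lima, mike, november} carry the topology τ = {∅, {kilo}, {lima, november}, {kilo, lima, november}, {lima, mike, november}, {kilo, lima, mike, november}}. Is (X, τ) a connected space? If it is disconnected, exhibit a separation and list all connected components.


(X, τ) is disconnected; components = [{kilo}, {lima, mike, november}].

Find clopen sets (U ∈ τ with X ∖ U ∈ τ):
  U = ∅, X ∖ U = {kilo, lima, mike, november} — both open, so U is clopen.
  U = {kilo}, X ∖ U = {lima, mike, november} — both open, so U is clopen.
  U = {lima, mike, november}, X ∖ U = {kilo} — both open, so U is clopen.
  U = {kilo, lima, mike, november}, X ∖ U = ∅ — both open, so U is clopen.
Nontrivial clopen(s) exist: e.g. {lima, mike, november}. So (X, τ) is disconnected.
Compute connected components by grouping points that agree on all clopens:
  component: {kilo}
  component: {lima, mike, november}


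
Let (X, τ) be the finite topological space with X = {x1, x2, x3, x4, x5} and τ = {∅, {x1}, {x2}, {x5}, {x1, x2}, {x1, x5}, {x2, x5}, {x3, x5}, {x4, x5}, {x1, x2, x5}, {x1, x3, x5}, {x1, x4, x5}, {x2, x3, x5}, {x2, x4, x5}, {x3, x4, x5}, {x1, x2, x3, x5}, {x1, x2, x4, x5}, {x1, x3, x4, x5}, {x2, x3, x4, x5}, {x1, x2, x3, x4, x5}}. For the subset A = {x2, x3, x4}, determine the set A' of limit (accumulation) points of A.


A' = ∅

For each x ∈ X, list the open sets U ∈ τ with x ∈ U, then check whether U ∩ (A ∖ {x}) ≠ ∅ for every such U.
  x = x1: open {x1} ∋ x has {x1} ∩ (A ∖ {x1}) = ∅, so x is NOT a limit point.
  x = x2: open {x2} ∋ x has {x2} ∩ (A ∖ {x2}) = ∅, so x is NOT a limit point.
  x = x3: open {x3, x5} ∋ x has {x3, x5} ∩ (A ∖ {x3}) = ∅, so x is NOT a limit point.
  x = x4: open {x4, x5} ∋ x has {x4, x5} ∩ (A ∖ {x4}) = ∅, so x is NOT a limit point.
  x = x5: open {x5} ∋ x has {x5} ∩ (A ∖ {x5}) = ∅, so x is NOT a limit point.
Collecting: A' = ∅.


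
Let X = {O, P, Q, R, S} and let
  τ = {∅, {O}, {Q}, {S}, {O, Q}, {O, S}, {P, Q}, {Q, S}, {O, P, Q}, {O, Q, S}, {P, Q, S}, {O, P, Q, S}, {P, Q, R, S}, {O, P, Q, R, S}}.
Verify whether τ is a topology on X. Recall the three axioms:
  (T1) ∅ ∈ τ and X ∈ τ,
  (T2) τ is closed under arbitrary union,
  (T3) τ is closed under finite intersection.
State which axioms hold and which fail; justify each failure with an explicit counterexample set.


τ IS a topology on X.

Axiom (T1): ∅ ∈ τ? Yes; X ∈ τ? Yes.
Axiom (T2/T3): check pairwise unions and intersections of members of τ.
All pairwise intersections and unions checked — each lies in τ. Therefore τ satisfies (T1), (T2), (T3): it IS a topology on X.


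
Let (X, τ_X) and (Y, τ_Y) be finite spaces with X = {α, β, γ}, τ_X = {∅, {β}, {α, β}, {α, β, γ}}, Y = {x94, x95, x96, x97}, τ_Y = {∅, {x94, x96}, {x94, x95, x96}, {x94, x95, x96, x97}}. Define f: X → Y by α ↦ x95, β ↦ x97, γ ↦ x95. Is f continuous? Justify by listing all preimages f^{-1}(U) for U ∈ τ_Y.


f is NOT continuous.

Compute f^{-1}(U) for each U ∈ τ_Y:
  U = ∅: f^{-1}(U) = ∅ ∈ τ_X ✓.
  U = {x94, x96}: f^{-1}(U) = ∅ ∈ τ_X ✓.
  U = {x94, x95, x96}: f^{-1}(U) = {α, γ} ∉ τ_X ✗.
  U = {x94, x95, x96, x97}: f^{-1}(U) = {α, β, γ} ∈ τ_X ✓.
Found U = {x94, x95, x96} with f^{-1}(U) = {α, γ} not in τ_X. Therefore f is NOT continuous.


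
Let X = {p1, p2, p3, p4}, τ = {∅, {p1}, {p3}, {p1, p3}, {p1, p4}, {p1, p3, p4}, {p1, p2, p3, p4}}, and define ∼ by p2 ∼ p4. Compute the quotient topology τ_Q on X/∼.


X/∼ = {[p1], [p2=p4], [p3]}; |τ_Q| = 5.

Equivalence classes: [p1], [p2=p4], [p3].
Quotient map π: X → X/∼ sends p1 ↦ [p1], p2 ↦ [p2=p4], p3 ↦ [p3], p4 ↦ [p2=p4].
For each subset V ⊆ X/∼, compute π^{-1}(V) ⊆ X and check whether π^{-1}(V) ∈ τ. V is open in τ_Q iff π^{-1}(V) ∈ τ.
  V = {}: π^{-1}(V) = ∅ ∈ τ ✓.
  V = {[p1]}: π^{-1}(V) = {p1} ∈ τ ✓.
  V = {[p2=p4]}: π^{-1}(V) = {p2, p4} ∉ τ ✗.
  V = {[p1], [p2=p4]}: π^{-1}(V) = {p1, p2, p4} ∉ τ ✗.
  V = {[p3]}: π^{-1}(V) = {p3} ∈ τ ✓.
  V = {[p1], [p3]}: π^{-1}(V) = {p1, p3} ∈ τ ✓.
  V = {[p2=p4], [p3]}: π^{-1}(V) = {p2, p3, p4} ∉ τ ✗.
  V = {[p1], [p2=p4], [p3]}: π^{-1}(V) = {p1, p2, p3, p4} ∈ τ ✓.
Open sets in the quotient: τ_Q = {{}, {[p1]}, {[p3]}, {[p1], [p3]}, {[p1], [p2=p4], [p3]}} (5 elements).


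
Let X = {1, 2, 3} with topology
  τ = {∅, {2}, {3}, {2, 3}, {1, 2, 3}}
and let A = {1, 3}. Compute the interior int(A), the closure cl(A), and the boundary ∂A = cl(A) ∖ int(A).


int(A) = {3}, cl(A) = {1, 3}, ∂A = {1}.

Closed sets in (X, τ) are complements of opens:
  closed(X, τ) = {∅, {1}, {1, 2}, {1, 3}, {1, 2, 3}}.
int(A) = ⋃ {U ∈ τ : U ⊆ A}. Opens contained in A: ∅, {3}.
Taking the union of these: int(A) = {3}.
cl(A) = ⋂ {C closed : A ⊆ C}. Closed sets containing A: {1, 3}, {1, 2, 3}.
Intersecting these: cl(A) = {1, 3}.
∂A = cl(A) ∖ int(A) = {1, 3} ∖ {3} = {1}.


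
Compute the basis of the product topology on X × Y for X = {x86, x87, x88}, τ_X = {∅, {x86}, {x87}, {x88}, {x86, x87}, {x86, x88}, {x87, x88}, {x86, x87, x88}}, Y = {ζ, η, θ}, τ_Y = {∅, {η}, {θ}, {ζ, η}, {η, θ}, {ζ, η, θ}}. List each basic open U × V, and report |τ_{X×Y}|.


Basis B = {∅ × ∅, {x86} × {η}, {x86} × {θ}, {x87} × {η}, {x87} × {θ}, {x88} × {η}, {x88} × {θ}, {x86} × {ζ, η}, {x86} × {η, θ}, {x86, x87} × {η}, {x86, x88} × {η}, {x86, x87} × {θ}, {x86, x88} × {θ}, {x87} × {ζ, η}, {x87} × {η, θ}, {x87, x88} × {η}, {x87, x88} × {θ}, {x88} × {ζ, η}, {x88} × {η, θ}, {x86} × {ζ, η, θ}, {x86, x87, x88} × {η}, {x86, x87, x88} × {θ}, {x87} × {ζ, η, θ}, {x88} × {ζ, η, θ}, {x86, x87} × {ζ, η}, {x86, x88} × {ζ, η}, {x86, x87} × {η, θ}, {x86, x88} × {η, θ}, {x87, x88} × {ζ, η}, {x87, x88} × {η, θ}, {x86, x87} × {ζ, η, θ}, {x86, x88} × {ζ, η, θ}, {x86, x87, x88} × {ζ, η}, {x86, x87, x88} × {η, θ}, {x87, x88} × {ζ, η, θ}, {x86, x87, x88} × {ζ, η, θ}}; |τ_{X×Y}| = 216.

Enumerate products U × V with U ∈ τ_X, V ∈ τ_Y (deduplicated):
  ∅ × ∅ = {} (∅)
  {x86} × {η} = {(x86,η)}
  {x86} × {θ} = {(x86,θ)}
  {x87} × {η} = {(x87,η)}
  {x87} × {θ} = {(x87,θ)}
  {x88} × {η} = {(x88,η)}
  {x88} × {θ} = {(x88,θ)}
  {x86} × {ζ, η} = {(x86,ζ), (x86,η)}
  {x86} × {η, θ} = {(x86,η), (x86,θ)}
  {x86, x87} × {η} = {(x86,η), (x87,η)}
  {x86, x88} × {η} = {(x86,η), (x88,η)}
  {x86, x87} × {θ} = {(x86,θ), (x87,θ)}
  {x86, x88} × {θ} = {(x86,θ), (x88,θ)}
  {x87} × {ζ, η} = {(x87,ζ), (x87,η)}
  {x87} × {η, θ} = {(x87,η), (x87,θ)}
  {x87, x88} × {η} = {(x87,η), (x88,η)}
  {x87, x88} × {θ} = {(x87,θ), (x88,θ)}
  {x88} × {ζ, η} = {(x88,ζ), (x88,η)}
  {x88} × {η, θ} = {(x88,η), (x88,θ)}
  {x86} × {ζ, η, θ} = {(x86,ζ), (x86,η), (x86,θ)}
  {x86, x87, x88} × {η} = {(x86,η), (x87,η), (x88,η)}
  {x86, x87, x88} × {θ} = {(x86,θ), (x87,θ), (x88,θ)}
  {x87} × {ζ, η, θ} = {(x87,ζ), (x87,η), (x87,θ)}
  {x88} × {ζ, η, θ} = {(x88,ζ), (x88,η), (x88,θ)}
  {x86, x87} × {ζ, η} = {(x86,ζ), (x86,η), (x87,ζ), (x87,η)}
  {x86, x88} × {ζ, η} = {(x86,ζ), (x86,η), (x88,ζ), (x88,η)}
  {x86, x87} × {η, θ} = {(x86,η), (x86,θ), (x87,η), (x87,θ)}
  {x86, x88} × {η, θ} = {(x86,η), (x86,θ), (x88,η), (x88,θ)}
  {x87, x88} × {ζ, η} = {(x87,ζ), (x87,η), (x88,ζ), (x88,η)}
  {x87, x88} × {η, θ} = {(x87,η), (x87,θ), (x88,η), (x88,θ)}
  {x86, x87} × {ζ, η, θ} = {(x86,ζ), (x86,η), (x86,θ), (x87,ζ), (x87,η), (x87,θ)}
  {x86, x88} × {ζ, η, θ} = {(x86,ζ), (x86,η), (x86,θ), (x88,ζ), (x88,η), (x88,θ)}
  {x86, x87, x88} × {ζ, η} = {(x86,ζ), (x86,η), (x87,ζ), (x87,η), (x88,ζ), (x88,η)}
  {x86, x87, x88} × {η, θ} = {(x86,η), (x86,θ), (x87,η), (x87,θ), (x88,η), (x88,θ)}
  {x87, x88} × {ζ, η, θ} = {(x87,ζ), (x87,η), (x87,θ), (x88,ζ), (x88,η), (x88,θ)}
  {x86, x87, x88} × {ζ, η, θ} = {(x86,ζ), (x86,η), (x86,θ), (x87,ζ), (x87,η), (x87,θ), (x88,ζ), (x88,η), (x88,θ)}
These 36 distinct sets form the basis B.
Close under arbitrary unions to get τ_{X×Y}; counting gives |τ_{X×Y}| = 216.


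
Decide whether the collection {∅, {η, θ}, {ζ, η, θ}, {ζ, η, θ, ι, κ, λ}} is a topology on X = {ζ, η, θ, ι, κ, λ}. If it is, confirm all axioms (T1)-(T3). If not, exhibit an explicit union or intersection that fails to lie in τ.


τ IS a topology on X.

Axiom (T1): ∅ ∈ τ? Yes; X ∈ τ? Yes.
Axiom (T2/T3): check pairwise unions and intersections of members of τ.
All pairwise intersections and unions checked — each lies in τ. Therefore τ satisfies (T1), (T2), (T3): it IS a topology on X.


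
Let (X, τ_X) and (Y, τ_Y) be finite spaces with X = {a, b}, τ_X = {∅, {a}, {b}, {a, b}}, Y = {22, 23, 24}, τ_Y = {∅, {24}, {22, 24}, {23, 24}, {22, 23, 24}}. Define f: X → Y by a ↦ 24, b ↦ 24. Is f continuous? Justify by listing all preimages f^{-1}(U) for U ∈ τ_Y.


f IS continuous.

Compute f^{-1}(U) for each U ∈ τ_Y:
  U = ∅: f^{-1}(U) = ∅ ∈ τ_X ✓.
  U = {24}: f^{-1}(U) = {a, b} ∈ τ_X ✓.
  U = {22, 24}: f^{-1}(U) = {a, b} ∈ τ_X ✓.
  U = {23, 24}: f^{-1}(U) = {a, b} ∈ τ_X ✓.
  U = {22, 23, 24}: f^{-1}(U) = {a, b} ∈ τ_X ✓.
Every preimage lies in τ_X, so f IS continuous.


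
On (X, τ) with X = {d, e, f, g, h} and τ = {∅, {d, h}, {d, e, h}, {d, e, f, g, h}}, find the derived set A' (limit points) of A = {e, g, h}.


A' = {d, e, f, g}

For each x ∈ X, list the open sets U ∈ τ with x ∈ U, then check whether U ∩ (A ∖ {x}) ≠ ∅ for every such U.
  x = d: opens ∋ x are {d, h}, {d, e, h}, {d, e, f, g, h}; each meets A ∖ {d}, so x IS a limit point.
  x = e: opens ∋ x are {d, e, h}, {d, e, f, g, h}; each meets A ∖ {e}, so x IS a limit point.
  x = f: opens ∋ x are {d, e, f, g, h}; each meets A ∖ {f}, so x IS a limit point.
  x = g: opens ∋ x are {d, e, f, g, h}; each meets A ∖ {g}, so x IS a limit point.
  x = h: open {d, h} ∋ x has {d, h} ∩ (A ∖ {h}) = ∅, so x is NOT a limit point.
Collecting: A' = {d, e, f, g}.


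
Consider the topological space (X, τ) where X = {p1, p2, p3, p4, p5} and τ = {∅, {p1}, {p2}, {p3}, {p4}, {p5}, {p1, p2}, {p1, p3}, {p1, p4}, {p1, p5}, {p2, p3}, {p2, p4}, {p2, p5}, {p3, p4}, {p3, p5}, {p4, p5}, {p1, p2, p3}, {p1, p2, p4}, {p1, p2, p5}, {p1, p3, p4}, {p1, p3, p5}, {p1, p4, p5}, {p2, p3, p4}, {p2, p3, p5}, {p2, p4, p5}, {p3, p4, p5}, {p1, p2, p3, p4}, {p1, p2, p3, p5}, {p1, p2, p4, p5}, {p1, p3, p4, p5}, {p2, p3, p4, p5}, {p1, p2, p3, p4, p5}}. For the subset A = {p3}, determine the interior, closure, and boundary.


int(A) = {p3}, cl(A) = {p3}, ∂A = ∅.

Closed sets in (X, τ) are complements of opens:
  closed(X, τ) = {∅, {p1}, {p2}, {p3}, {p4}, {p5}, {p1, p2}, {p1, p3}, {p1, p4}, {p1, p5}, {p2, p3}, {p2, p4}, {p2, p5}, {p3, p4}, {p3, p5}, {p4, p5}, {p1, p2, p3}, {p1, p2, p4}, {p1, p2, p5}, {p1, p3, p4}, {p1, p3, p5}, {p1, p4, p5}, {p2, p3, p4}, {p2, p3, p5}, {p2, p4, p5}, {p3, p4, p5}, {p1, p2, p3, p4}, {p1, p2, p3, p5}, {p1, p2, p4, p5}, {p1, p3, p4, p5}, {p2, p3, p4, p5}, {p1, p2, p3, p4, p5}}.
int(A) = ⋃ {U ∈ τ : U ⊆ A}. Opens contained in A: ∅, {p3}.
Taking the union of these: int(A) = {p3}.
cl(A) = ⋂ {C closed : A ⊆ C}. Closed sets containing A: {p3}, {p1, p3}, {p2, p3}, {p3, p4}, {p3, p5}, {p1, p2, p3}, {p1, p3, p4}, {p1, p3, p5}, {p2, p3, p4}, {p2, p3, p5}, {p3, p4, p5}, {p1, p2, p3, p4}, {p1, p2, p3, p5}, {p1, p3, p4, p5}, {p2, p3, p4, p5}, {p1, p2, p3, p4, p5}.
Intersecting these: cl(A) = {p3}.
∂A = cl(A) ∖ int(A) = {p3} ∖ {p3} = ∅.


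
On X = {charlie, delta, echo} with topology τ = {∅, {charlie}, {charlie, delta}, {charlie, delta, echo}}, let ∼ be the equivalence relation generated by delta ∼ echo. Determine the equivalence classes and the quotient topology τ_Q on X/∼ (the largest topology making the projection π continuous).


X/∼ = {[charlie], [delta=echo]}; |τ_Q| = 3.

Equivalence classes: [charlie], [delta=echo].
Quotient map π: X → X/∼ sends charlie ↦ [charlie], delta ↦ [delta=echo], echo ↦ [delta=echo].
For each subset V ⊆ X/∼, compute π^{-1}(V) ⊆ X and check whether π^{-1}(V) ∈ τ. V is open in τ_Q iff π^{-1}(V) ∈ τ.
  V = {}: π^{-1}(V) = ∅ ∈ τ ✓.
  V = {[charlie]}: π^{-1}(V) = {charlie} ∈ τ ✓.
  V = {[delta=echo]}: π^{-1}(V) = {delta, echo} ∉ τ ✗.
  V = {[charlie], [delta=echo]}: π^{-1}(V) = {charlie, delta, echo} ∈ τ ✓.
Open sets in the quotient: τ_Q = {{}, {[charlie]}, {[charlie], [delta=echo]}} (3 elements).


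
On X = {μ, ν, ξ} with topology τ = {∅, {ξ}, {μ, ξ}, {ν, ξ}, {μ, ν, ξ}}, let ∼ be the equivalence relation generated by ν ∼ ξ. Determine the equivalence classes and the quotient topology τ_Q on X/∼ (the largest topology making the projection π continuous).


X/∼ = {[μ], [ν=ξ]}; |τ_Q| = 3.

Equivalence classes: [μ], [ν=ξ].
Quotient map π: X → X/∼ sends μ ↦ [μ], ν ↦ [ν=ξ], ξ ↦ [ν=ξ].
For each subset V ⊆ X/∼, compute π^{-1}(V) ⊆ X and check whether π^{-1}(V) ∈ τ. V is open in τ_Q iff π^{-1}(V) ∈ τ.
  V = {}: π^{-1}(V) = ∅ ∈ τ ✓.
  V = {[μ]}: π^{-1}(V) = {μ} ∉ τ ✗.
  V = {[ν=ξ]}: π^{-1}(V) = {ν, ξ} ∈ τ ✓.
  V = {[μ], [ν=ξ]}: π^{-1}(V) = {μ, ν, ξ} ∈ τ ✓.
Open sets in the quotient: τ_Q = {{}, {[ν=ξ]}, {[μ], [ν=ξ]}} (3 elements).


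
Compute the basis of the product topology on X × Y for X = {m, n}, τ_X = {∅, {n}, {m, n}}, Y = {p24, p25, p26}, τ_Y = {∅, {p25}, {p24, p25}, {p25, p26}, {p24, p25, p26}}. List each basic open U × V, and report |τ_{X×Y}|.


Basis B = {∅ × ∅, {n} × {p25}, {m, n} × {p25}, {n} × {p24, p25}, {n} × {p25, p26}, {n} × {p24, p25, p26}, {m, n} × {p24, p25}, {m, n} × {p25, p26}, {m, n} × {p24, p25, p26}}; |τ_{X×Y}| = 14.

Enumerate products U × V with U ∈ τ_X, V ∈ τ_Y (deduplicated):
  ∅ × ∅ = {} (∅)
  {n} × {p25} = {(n,p25)}
  {m, n} × {p25} = {(m,p25), (n,p25)}
  {n} × {p24, p25} = {(n,p24), (n,p25)}
  {n} × {p25, p26} = {(n,p25), (n,p26)}
  {n} × {p24, p25, p26} = {(n,p24), (n,p25), (n,p26)}
  {m, n} × {p24, p25} = {(m,p24), (m,p25), (n,p24), (n,p25)}
  {m, n} × {p25, p26} = {(m,p25), (m,p26), (n,p25), (n,p26)}
  {m, n} × {p24, p25, p26} = {(m,p24), (m,p25), (m,p26), (n,p24), (n,p25), (n,p26)}
These 9 distinct sets form the basis B.
Close under arbitrary unions to get τ_{X×Y}; counting gives |τ_{X×Y}| = 14.


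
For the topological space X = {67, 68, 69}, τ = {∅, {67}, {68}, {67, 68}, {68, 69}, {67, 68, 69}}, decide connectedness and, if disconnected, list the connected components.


(X, τ) is disconnected; components = [{67}, {68, 69}].

Find clopen sets (U ∈ τ with X ∖ U ∈ τ):
  U = ∅, X ∖ U = {67, 68, 69} — both open, so U is clopen.
  U = {67}, X ∖ U = {68, 69} — both open, so U is clopen.
  U = {68, 69}, X ∖ U = {67} — both open, so U is clopen.
  U = {67, 68, 69}, X ∖ U = ∅ — both open, so U is clopen.
Nontrivial clopen(s) exist: e.g. {67}. So (X, τ) is disconnected.
Compute connected components by grouping points that agree on all clopens:
  component: {67}
  component: {68, 69}


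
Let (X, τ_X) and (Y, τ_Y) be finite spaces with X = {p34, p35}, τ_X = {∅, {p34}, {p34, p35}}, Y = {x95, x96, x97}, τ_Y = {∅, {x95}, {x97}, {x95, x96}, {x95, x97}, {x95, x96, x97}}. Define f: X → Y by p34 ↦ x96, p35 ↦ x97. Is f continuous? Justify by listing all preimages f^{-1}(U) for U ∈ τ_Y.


f is NOT continuous.

Compute f^{-1}(U) for each U ∈ τ_Y:
  U = ∅: f^{-1}(U) = ∅ ∈ τ_X ✓.
  U = {x95}: f^{-1}(U) = ∅ ∈ τ_X ✓.
  U = {x97}: f^{-1}(U) = {p35} ∉ τ_X ✗.
  U = {x95, x96}: f^{-1}(U) = {p34} ∈ τ_X ✓.
  U = {x95, x97}: f^{-1}(U) = {p35} ∉ τ_X ✗.
  U = {x95, x96, x97}: f^{-1}(U) = {p34, p35} ∈ τ_X ✓.
Found U = {x97} with f^{-1}(U) = {p35} not in τ_X. Therefore f is NOT continuous.


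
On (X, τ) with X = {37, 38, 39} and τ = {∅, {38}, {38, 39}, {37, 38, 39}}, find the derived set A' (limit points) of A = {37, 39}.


A' = {37}

For each x ∈ X, list the open sets U ∈ τ with x ∈ U, then check whether U ∩ (A ∖ {x}) ≠ ∅ for every such U.
  x = 37: opens ∋ x are {37, 38, 39}; each meets A ∖ {37}, so x IS a limit point.
  x = 38: open {38} ∋ x has {38} ∩ (A ∖ {38}) = ∅, so x is NOT a limit point.
  x = 39: open {38, 39} ∋ x has {38, 39} ∩ (A ∖ {39}) = ∅, so x is NOT a limit point.
Collecting: A' = {37}.


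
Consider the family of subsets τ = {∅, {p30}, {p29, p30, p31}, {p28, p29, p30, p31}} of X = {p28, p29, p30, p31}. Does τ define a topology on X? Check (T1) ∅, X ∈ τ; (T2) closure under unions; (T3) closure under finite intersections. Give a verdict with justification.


τ IS a topology on X.

Axiom (T1): ∅ ∈ τ? Yes; X ∈ τ? Yes.
Axiom (T2/T3): check pairwise unions and intersections of members of τ.
All pairwise intersections and unions checked — each lies in τ. Therefore τ satisfies (T1), (T2), (T3): it IS a topology on X.


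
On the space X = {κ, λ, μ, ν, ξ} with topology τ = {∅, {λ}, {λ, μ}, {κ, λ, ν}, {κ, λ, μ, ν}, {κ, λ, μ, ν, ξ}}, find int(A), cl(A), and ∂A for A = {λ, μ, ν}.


int(A) = {λ, μ}, cl(A) = {κ, λ, μ, ν, ξ}, ∂A = {κ, ν, ξ}.

Closed sets in (X, τ) are complements of opens:
  closed(X, τ) = {∅, {ξ}, {μ, ξ}, {κ, ν, ξ}, {κ, μ, ν, ξ}, {κ, λ, μ, ν, ξ}}.
int(A) = ⋃ {U ∈ τ : U ⊆ A}. Opens contained in A: ∅, {λ}, {λ, μ}.
Taking the union of these: int(A) = {λ, μ}.
cl(A) = ⋂ {C closed : A ⊆ C}. Closed sets containing A: {κ, λ, μ, ν, ξ}.
Intersecting these: cl(A) = {κ, λ, μ, ν, ξ}.
∂A = cl(A) ∖ int(A) = {κ, λ, μ, ν, ξ} ∖ {λ, μ} = {κ, ν, ξ}.


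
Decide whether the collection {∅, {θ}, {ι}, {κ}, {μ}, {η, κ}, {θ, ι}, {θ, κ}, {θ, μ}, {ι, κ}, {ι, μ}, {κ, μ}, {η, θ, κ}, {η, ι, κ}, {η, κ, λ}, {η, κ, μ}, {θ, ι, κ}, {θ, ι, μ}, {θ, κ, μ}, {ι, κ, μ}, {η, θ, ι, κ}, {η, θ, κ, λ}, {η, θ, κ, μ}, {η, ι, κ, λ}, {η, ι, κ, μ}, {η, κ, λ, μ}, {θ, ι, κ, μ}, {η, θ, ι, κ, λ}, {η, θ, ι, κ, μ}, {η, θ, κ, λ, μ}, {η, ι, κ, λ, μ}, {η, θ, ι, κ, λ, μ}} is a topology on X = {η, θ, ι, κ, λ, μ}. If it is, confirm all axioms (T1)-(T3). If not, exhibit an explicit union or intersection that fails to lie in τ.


τ IS a topology on X.

Axiom (T1): ∅ ∈ τ? Yes; X ∈ τ? Yes.
Axiom (T2/T3): check pairwise unions and intersections of members of τ.
All pairwise intersections and unions checked — each lies in τ. Therefore τ satisfies (T1), (T2), (T3): it IS a topology on X.


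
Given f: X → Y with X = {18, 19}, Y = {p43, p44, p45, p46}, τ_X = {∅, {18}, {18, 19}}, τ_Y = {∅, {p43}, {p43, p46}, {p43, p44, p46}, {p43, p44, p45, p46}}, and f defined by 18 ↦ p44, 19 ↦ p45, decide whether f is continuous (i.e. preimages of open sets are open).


f IS continuous.

Compute f^{-1}(U) for each U ∈ τ_Y:
  U = ∅: f^{-1}(U) = ∅ ∈ τ_X ✓.
  U = {p43}: f^{-1}(U) = ∅ ∈ τ_X ✓.
  U = {p43, p46}: f^{-1}(U) = ∅ ∈ τ_X ✓.
  U = {p43, p44, p46}: f^{-1}(U) = {18} ∈ τ_X ✓.
  U = {p43, p44, p45, p46}: f^{-1}(U) = {18, 19} ∈ τ_X ✓.
Every preimage lies in τ_X, so f IS continuous.


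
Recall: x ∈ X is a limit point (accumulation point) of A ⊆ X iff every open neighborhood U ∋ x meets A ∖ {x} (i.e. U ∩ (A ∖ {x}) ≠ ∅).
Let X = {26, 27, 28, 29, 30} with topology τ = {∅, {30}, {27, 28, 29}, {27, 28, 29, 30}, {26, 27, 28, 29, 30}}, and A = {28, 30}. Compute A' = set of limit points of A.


A' = {26, 27, 29}

For each x ∈ X, list the open sets U ∈ τ with x ∈ U, then check whether U ∩ (A ∖ {x}) ≠ ∅ for every such U.
  x = 26: opens ∋ x are {26, 27, 28, 29, 30}; each meets A ∖ {26}, so x IS a limit point.
  x = 27: opens ∋ x are {27, 28, 29}, {27, 28, 29, 30}, {26, 27, 28, 29, 30}; each meets A ∖ {27}, so x IS a limit point.
  x = 28: open {27, 28, 29} ∋ x has {27, 28, 29} ∩ (A ∖ {28}) = ∅, so x is NOT a limit point.
  x = 29: opens ∋ x are {27, 28, 29}, {27, 28, 29, 30}, {26, 27, 28, 29, 30}; each meets A ∖ {29}, so x IS a limit point.
  x = 30: open {30} ∋ x has {30} ∩ (A ∖ {30}) = ∅, so x is NOT a limit point.
Collecting: A' = {26, 27, 29}.


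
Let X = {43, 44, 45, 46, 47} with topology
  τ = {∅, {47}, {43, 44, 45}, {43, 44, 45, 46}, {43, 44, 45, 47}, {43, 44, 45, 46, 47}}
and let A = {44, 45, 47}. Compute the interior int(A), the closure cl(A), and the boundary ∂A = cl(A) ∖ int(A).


int(A) = {47}, cl(A) = {43, 44, 45, 46, 47}, ∂A = {43, 44, 45, 46}.

Closed sets in (X, τ) are complements of opens:
  closed(X, τ) = {∅, {46}, {47}, {46, 47}, {43, 44, 45, 46}, {43, 44, 45, 46, 47}}.
int(A) = ⋃ {U ∈ τ : U ⊆ A}. Opens contained in A: ∅, {47}.
Taking the union of these: int(A) = {47}.
cl(A) = ⋂ {C closed : A ⊆ C}. Closed sets containing A: {43, 44, 45, 46, 47}.
Intersecting these: cl(A) = {43, 44, 45, 46, 47}.
∂A = cl(A) ∖ int(A) = {43, 44, 45, 46, 47} ∖ {47} = {43, 44, 45, 46}.


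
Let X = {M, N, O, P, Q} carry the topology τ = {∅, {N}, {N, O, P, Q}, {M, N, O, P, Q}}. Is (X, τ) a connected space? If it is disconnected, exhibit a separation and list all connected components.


(X, τ) is connected.

Find clopen sets (U ∈ τ with X ∖ U ∈ τ):
  U = ∅, X ∖ U = {M, N, O, P, Q} — both open, so U is clopen.
  U = {M, N, O, P, Q}, X ∖ U = ∅ — both open, so U is clopen.
Only trivial clopens (∅ and X) exist, so (X, τ) is connected.
Compute connected components by grouping points that agree on all clopens:
  component: {M, N, O, P, Q}


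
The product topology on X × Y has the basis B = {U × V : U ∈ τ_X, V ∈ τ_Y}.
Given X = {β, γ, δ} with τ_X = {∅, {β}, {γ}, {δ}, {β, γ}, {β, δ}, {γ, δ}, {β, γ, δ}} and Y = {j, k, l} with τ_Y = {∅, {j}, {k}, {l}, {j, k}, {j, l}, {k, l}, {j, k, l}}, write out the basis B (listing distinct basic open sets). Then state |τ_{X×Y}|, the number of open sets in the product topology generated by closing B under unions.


Basis B = {∅ × ∅, {β} × {j}, {β} × {k}, {β} × {l}, {γ} × {j}, {γ} × {k}, {γ} × {l}, {δ} × {j}, {δ} × {k}, {δ} × {l}, {β} × {j, k}, {β} × {j, l}, {β, γ} × {j}, {β, δ} × {j}, {β} × {k, l}, {β, γ} × {k}, {β, δ} × {k}, {β, γ} × {l}, {β, δ} × {l}, {γ} × {j, k}, {γ} × {j, l}, {γ, δ} × {j}, {γ} × {k, l}, {γ, δ} × {k}, {γ, δ} × {l}, {δ} × {j, k}, {δ} × {j, l}, {δ} × {k, l}, {β} × {j, k, l}, {β, γ, δ} × {j}, {β, γ, δ} × {k}, {β, γ, δ} × {l}, {γ} × {j, k, l}, {δ} × {j, k, l}, {β, γ} × {j, k}, {β, δ} × {j, k}, {β, γ} × {j, l}, {β, δ} × {j, l}, {β, γ} × {k, l}, {β, δ} × {k, l}, {γ, δ} × {j, k}, {γ, δ} × {j, l}, {γ, δ} × {k, l}, {β, γ} × {j, k, l}, {β, δ} × {j, k, l}, {β, γ, δ} × {j, k}, {β, γ, δ} × {j, l}, {β, γ, δ} × {k, l}, {γ, δ} × {j, k, l}, {β, γ, δ} × {j, k, l}}; |τ_{X×Y}| = 512.

Enumerate products U × V with U ∈ τ_X, V ∈ τ_Y (deduplicated):
  ∅ × ∅ = {} (∅)
  {β} × {j} = {(β,j)}
  {β} × {k} = {(β,k)}
  {β} × {l} = {(β,l)}
  {γ} × {j} = {(γ,j)}
  {γ} × {k} = {(γ,k)}
  {γ} × {l} = {(γ,l)}
  {δ} × {j} = {(δ,j)}
  {δ} × {k} = {(δ,k)}
  {δ} × {l} = {(δ,l)}
  {β} × {j, k} = {(β,j), (β,k)}
  {β} × {j, l} = {(β,j), (β,l)}
  {β, γ} × {j} = {(β,j), (γ,j)}
  {β, δ} × {j} = {(β,j), (δ,j)}
  {β} × {k, l} = {(β,k), (β,l)}
  {β, γ} × {k} = {(β,k), (γ,k)}
  {β, δ} × {k} = {(β,k), (δ,k)}
  {β, γ} × {l} = {(β,l), (γ,l)}
  {β, δ} × {l} = {(β,l), (δ,l)}
  {γ} × {j, k} = {(γ,j), (γ,k)}
  {γ} × {j, l} = {(γ,j), (γ,l)}
  {γ, δ} × {j} = {(γ,j), (δ,j)}
  {γ} × {k, l} = {(γ,k), (γ,l)}
  {γ, δ} × {k} = {(γ,k), (δ,k)}
  {γ, δ} × {l} = {(γ,l), (δ,l)}
  {δ} × {j, k} = {(δ,j), (δ,k)}
  {δ} × {j, l} = {(δ,j), (δ,l)}
  {δ} × {k, l} = {(δ,k), (δ,l)}
  {β} × {j, k, l} = {(β,j), (β,k), (β,l)}
  {β, γ, δ} × {j} = {(β,j), (γ,j), (δ,j)}
  {β, γ, δ} × {k} = {(β,k), (γ,k), (δ,k)}
  {β, γ, δ} × {l} = {(β,l), (γ,l), (δ,l)}
  {γ} × {j, k, l} = {(γ,j), (γ,k), (γ,l)}
  {δ} × {j, k, l} = {(δ,j), (δ,k), (δ,l)}
  {β, γ} × {j, k} = {(β,j), (β,k), (γ,j), (γ,k)}
  {β, δ} × {j, k} = {(β,j), (β,k), (δ,j), (δ,k)}
  {β, γ} × {j, l} = {(β,j), (β,l), (γ,j), (γ,l)}
  {β, δ} × {j, l} = {(β,j), (β,l), (δ,j), (δ,l)}
  {β, γ} × {k, l} = {(β,k), (β,l), (γ,k), (γ,l)}
  {β, δ} × {k, l} = {(β,k), (β,l), (δ,k), (δ,l)}
  {γ, δ} × {j, k} = {(γ,j), (γ,k), (δ,j), (δ,k)}
  {γ, δ} × {j, l} = {(γ,j), (γ,l), (δ,j), (δ,l)}
  {γ, δ} × {k, l} = {(γ,k), (γ,l), (δ,k), (δ,l)}
  {β, γ} × {j, k, l} = {(β,j), (β,k), (β,l), (γ,j), (γ,k), (γ,l)}
  {β, δ} × {j, k, l} = {(β,j), (β,k), (β,l), (δ,j), (δ,k), (δ,l)}
  {β, γ, δ} × {j, k} = {(β,j), (β,k), (γ,j), (γ,k), (δ,j), (δ,k)}
  {β, γ, δ} × {j, l} = {(β,j), (β,l), (γ,j), (γ,l), (δ,j), (δ,l)}
  {β, γ, δ} × {k, l} = {(β,k), (β,l), (γ,k), (γ,l), (δ,k), (δ,l)}
  {γ, δ} × {j, k, l} = {(γ,j), (γ,k), (γ,l), (δ,j), (δ,k), (δ,l)}
  {β, γ, δ} × {j, k, l} = {(β,j), (β,k), (β,l), (γ,j), (γ,k), (γ,l), (δ,j), (δ,k), (δ,l)}
These 50 distinct sets form the basis B.
Close under arbitrary unions to get τ_{X×Y}; counting gives |τ_{X×Y}| = 512.


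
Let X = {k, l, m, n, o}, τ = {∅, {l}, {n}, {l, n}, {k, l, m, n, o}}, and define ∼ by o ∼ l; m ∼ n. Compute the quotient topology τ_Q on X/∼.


X/∼ = {[k], [l=o], [m=n]}; |τ_Q| = 2.

Equivalence classes: [k], [l=o], [m=n].
Quotient map π: X → X/∼ sends k ↦ [k], l ↦ [l=o], m ↦ [m=n], n ↦ [m=n], o ↦ [l=o].
For each subset V ⊆ X/∼, compute π^{-1}(V) ⊆ X and check whether π^{-1}(V) ∈ τ. V is open in τ_Q iff π^{-1}(V) ∈ τ.
  V = {}: π^{-1}(V) = ∅ ∈ τ ✓.
  V = {[k]}: π^{-1}(V) = {k} ∉ τ ✗.
  V = {[l=o]}: π^{-1}(V) = {l, o} ∉ τ ✗.
  V = {[k], [l=o]}: π^{-1}(V) = {k, l, o} ∉ τ ✗.
  V = {[m=n]}: π^{-1}(V) = {m, n} ∉ τ ✗.
  V = {[k], [m=n]}: π^{-1}(V) = {k, m, n} ∉ τ ✗.
  V = {[l=o], [m=n]}: π^{-1}(V) = {l, m, n, o} ∉ τ ✗.
  V = {[k], [l=o], [m=n]}: π^{-1}(V) = {k, l, m, n, o} ∈ τ ✓.
Open sets in the quotient: τ_Q = {{}, {[k], [l=o], [m=n]}} (2 elements).


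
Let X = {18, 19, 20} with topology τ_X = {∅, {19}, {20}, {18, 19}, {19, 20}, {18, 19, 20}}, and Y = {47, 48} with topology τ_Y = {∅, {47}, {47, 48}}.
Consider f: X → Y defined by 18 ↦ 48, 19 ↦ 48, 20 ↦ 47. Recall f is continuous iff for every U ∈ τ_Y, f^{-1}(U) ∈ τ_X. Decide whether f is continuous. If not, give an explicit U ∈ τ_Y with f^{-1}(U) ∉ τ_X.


f IS continuous.

Compute f^{-1}(U) for each U ∈ τ_Y:
  U = ∅: f^{-1}(U) = ∅ ∈ τ_X ✓.
  U = {47}: f^{-1}(U) = {20} ∈ τ_X ✓.
  U = {47, 48}: f^{-1}(U) = {18, 19, 20} ∈ τ_X ✓.
Every preimage lies in τ_X, so f IS continuous.


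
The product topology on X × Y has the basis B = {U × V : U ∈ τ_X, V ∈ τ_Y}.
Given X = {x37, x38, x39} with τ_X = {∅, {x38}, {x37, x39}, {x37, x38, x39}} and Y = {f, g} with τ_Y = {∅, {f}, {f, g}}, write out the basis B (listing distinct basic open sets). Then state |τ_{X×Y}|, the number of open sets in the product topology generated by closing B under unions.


Basis B = {∅ × ∅, {x38} × {f}, {x37, x39} × {f}, {x38} × {f, g}, {x37, x38, x39} × {f}, {x37, x39} × {f, g}, {x37, x38, x39} × {f, g}}; |τ_{X×Y}| = 9.

Enumerate products U × V with U ∈ τ_X, V ∈ τ_Y (deduplicated):
  ∅ × ∅ = {} (∅)
  {x38} × {f} = {(x38,f)}
  {x37, x39} × {f} = {(x37,f), (x39,f)}
  {x38} × {f, g} = {(x38,f), (x38,g)}
  {x37, x38, x39} × {f} = {(x37,f), (x38,f), (x39,f)}
  {x37, x39} × {f, g} = {(x37,f), (x37,g), (x39,f), (x39,g)}
  {x37, x38, x39} × {f, g} = {(x37,f), (x37,g), (x38,f), (x38,g), (x39,f), (x39,g)}
These 7 distinct sets form the basis B.
Close under arbitrary unions to get τ_{X×Y}; counting gives |τ_{X×Y}| = 9.


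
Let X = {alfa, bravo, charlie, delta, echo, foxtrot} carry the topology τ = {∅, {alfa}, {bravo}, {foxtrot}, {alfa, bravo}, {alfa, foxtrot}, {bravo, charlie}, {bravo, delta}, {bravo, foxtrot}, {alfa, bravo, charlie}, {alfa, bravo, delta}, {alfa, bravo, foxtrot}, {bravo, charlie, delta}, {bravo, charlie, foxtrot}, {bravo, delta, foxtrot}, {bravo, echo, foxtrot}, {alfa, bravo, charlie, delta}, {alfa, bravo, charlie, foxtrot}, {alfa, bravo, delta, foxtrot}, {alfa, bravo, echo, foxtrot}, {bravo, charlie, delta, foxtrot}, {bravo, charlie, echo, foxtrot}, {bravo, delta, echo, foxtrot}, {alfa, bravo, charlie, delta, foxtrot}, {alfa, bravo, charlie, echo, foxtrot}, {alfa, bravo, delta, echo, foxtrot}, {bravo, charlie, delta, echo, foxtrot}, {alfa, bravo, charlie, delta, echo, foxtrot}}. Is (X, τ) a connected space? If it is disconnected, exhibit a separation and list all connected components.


(X, τ) is disconnected; components = [{alfa}, {bravo, charlie, delta, echo, foxtrot}].

Find clopen sets (U ∈ τ with X ∖ U ∈ τ):
  U = ∅, X ∖ U = {alfa, bravo, charlie, delta, echo, foxtrot} — both open, so U is clopen.
  U = {alfa}, X ∖ U = {bravo, charlie, delta, echo, foxtrot} — both open, so U is clopen.
  U = {bravo, charlie, delta, echo, foxtrot}, X ∖ U = {alfa} — both open, so U is clopen.
  U = {alfa, bravo, charlie, delta, echo, foxtrot}, X ∖ U = ∅ — both open, so U is clopen.
Nontrivial clopen(s) exist: e.g. {alfa}. So (X, τ) is disconnected.
Compute connected components by grouping points that agree on all clopens:
  component: {alfa}
  component: {bravo, charlie, delta, echo, foxtrot}


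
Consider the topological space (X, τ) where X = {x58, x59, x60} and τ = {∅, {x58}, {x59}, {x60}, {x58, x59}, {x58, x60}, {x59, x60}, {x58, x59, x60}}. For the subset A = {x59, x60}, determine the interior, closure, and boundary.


int(A) = {x59, x60}, cl(A) = {x59, x60}, ∂A = ∅.

Closed sets in (X, τ) are complements of opens:
  closed(X, τ) = {∅, {x58}, {x59}, {x60}, {x58, x59}, {x58, x60}, {x59, x60}, {x58, x59, x60}}.
int(A) = ⋃ {U ∈ τ : U ⊆ A}. Opens contained in A: ∅, {x59}, {x60}, {x59, x60}.
Taking the union of these: int(A) = {x59, x60}.
cl(A) = ⋂ {C closed : A ⊆ C}. Closed sets containing A: {x59, x60}, {x58, x59, x60}.
Intersecting these: cl(A) = {x59, x60}.
∂A = cl(A) ∖ int(A) = {x59, x60} ∖ {x59, x60} = ∅.


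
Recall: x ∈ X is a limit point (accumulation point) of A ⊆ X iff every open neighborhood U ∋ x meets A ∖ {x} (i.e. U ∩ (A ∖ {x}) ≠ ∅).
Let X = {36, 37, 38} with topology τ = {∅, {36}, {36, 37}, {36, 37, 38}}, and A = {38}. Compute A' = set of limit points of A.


A' = ∅

For each x ∈ X, list the open sets U ∈ τ with x ∈ U, then check whether U ∩ (A ∖ {x}) ≠ ∅ for every such U.
  x = 36: open {36} ∋ x has {36} ∩ (A ∖ {36}) = ∅, so x is NOT a limit point.
  x = 37: open {36, 37} ∋ x has {36, 37} ∩ (A ∖ {37}) = ∅, so x is NOT a limit point.
  x = 38: open {36, 37, 38} ∋ x has {36, 37, 38} ∩ (A ∖ {38}) = ∅, so x is NOT a limit point.
Collecting: A' = ∅.


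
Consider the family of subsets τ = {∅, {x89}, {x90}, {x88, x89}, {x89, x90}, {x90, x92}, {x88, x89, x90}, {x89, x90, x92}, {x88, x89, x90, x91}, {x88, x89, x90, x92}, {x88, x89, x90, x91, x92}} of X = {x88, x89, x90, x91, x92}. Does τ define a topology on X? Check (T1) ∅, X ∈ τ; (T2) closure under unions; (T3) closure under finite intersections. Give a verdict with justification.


τ IS a topology on X.

Axiom (T1): ∅ ∈ τ? Yes; X ∈ τ? Yes.
Axiom (T2/T3): check pairwise unions and intersections of members of τ.
All pairwise intersections and unions checked — each lies in τ. Therefore τ satisfies (T1), (T2), (T3): it IS a topology on X.


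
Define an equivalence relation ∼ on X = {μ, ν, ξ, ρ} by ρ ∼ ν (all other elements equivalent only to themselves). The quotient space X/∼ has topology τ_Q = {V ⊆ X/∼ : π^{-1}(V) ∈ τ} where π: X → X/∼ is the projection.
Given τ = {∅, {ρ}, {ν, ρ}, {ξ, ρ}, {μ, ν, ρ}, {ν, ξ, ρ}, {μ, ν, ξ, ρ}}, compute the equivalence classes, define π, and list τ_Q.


X/∼ = {[μ], [ν=ρ], [ξ]}; |τ_Q| = 5.

Equivalence classes: [μ], [ν=ρ], [ξ].
Quotient map π: X → X/∼ sends μ ↦ [μ], ν ↦ [ν=ρ], ξ ↦ [ξ], ρ ↦ [ν=ρ].
For each subset V ⊆ X/∼, compute π^{-1}(V) ⊆ X and check whether π^{-1}(V) ∈ τ. V is open in τ_Q iff π^{-1}(V) ∈ τ.
  V = {}: π^{-1}(V) = ∅ ∈ τ ✓.
  V = {[μ]}: π^{-1}(V) = {μ} ∉ τ ✗.
  V = {[ν=ρ]}: π^{-1}(V) = {ν, ρ} ∈ τ ✓.
  V = {[μ], [ν=ρ]}: π^{-1}(V) = {μ, ν, ρ} ∈ τ ✓.
  V = {[ξ]}: π^{-1}(V) = {ξ} ∉ τ ✗.
  V = {[μ], [ξ]}: π^{-1}(V) = {μ, ξ} ∉ τ ✗.
  V = {[ν=ρ], [ξ]}: π^{-1}(V) = {ν, ξ, ρ} ∈ τ ✓.
  V = {[μ], [ν=ρ], [ξ]}: π^{-1}(V) = {μ, ν, ξ, ρ} ∈ τ ✓.
Open sets in the quotient: τ_Q = {{}, {[ν=ρ]}, {[μ], [ν=ρ]}, {[ν=ρ], [ξ]}, {[μ], [ν=ρ], [ξ]}} (5 elements).


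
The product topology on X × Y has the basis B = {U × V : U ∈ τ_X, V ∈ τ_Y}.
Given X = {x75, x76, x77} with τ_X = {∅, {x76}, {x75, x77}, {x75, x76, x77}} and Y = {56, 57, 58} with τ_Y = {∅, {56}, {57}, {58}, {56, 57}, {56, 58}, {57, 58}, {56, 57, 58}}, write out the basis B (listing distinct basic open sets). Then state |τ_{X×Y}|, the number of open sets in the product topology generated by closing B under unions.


Basis B = {∅ × ∅, {x76} × {56}, {x76} × {57}, {x76} × {58}, {x75, x77} × {56}, {x75, x77} × {57}, {x75, x77} × {58}, {x76} × {56, 57}, {x76} × {56, 58}, {x76} × {57, 58}, {x75, x76, x77} × {56}, {x75, x76, x77} × {57}, {x75, x76, x77} × {58}, {x76} × {56, 57, 58}, {x75, x77} × {56, 57}, {x75, x77} × {56, 58}, {x75, x77} × {57, 58}, {x75, x77} × {56, 57, 58}, {x75, x76, x77} × {56, 57}, {x75, x76, x77} × {56, 58}, {x75, x76, x77} × {57, 58}, {x75, x76, x77} × {56, 57, 58}}; |τ_{X×Y}| = 64.

Enumerate products U × V with U ∈ τ_X, V ∈ τ_Y (deduplicated):
  ∅ × ∅ = {} (∅)
  {x76} × {56} = {(x76,56)}
  {x76} × {57} = {(x76,57)}
  {x76} × {58} = {(x76,58)}
  {x75, x77} × {56} = {(x75,56), (x77,56)}
  {x75, x77} × {57} = {(x75,57), (x77,57)}
  {x75, x77} × {58} = {(x75,58), (x77,58)}
  {x76} × {56, 57} = {(x76,56), (x76,57)}
  {x76} × {56, 58} = {(x76,56), (x76,58)}
  {x76} × {57, 58} = {(x76,57), (x76,58)}
  {x75, x76, x77} × {56} = {(x75,56), (x76,56), (x77,56)}
  {x75, x76, x77} × {57} = {(x75,57), (x76,57), (x77,57)}
  {x75, x76, x77} × {58} = {(x75,58), (x76,58), (x77,58)}
  {x76} × {56, 57, 58} = {(x76,56), (x76,57), (x76,58)}
  {x75, x77} × {56, 57} = {(x75,56), (x75,57), (x77,56), (x77,57)}
  {x75, x77} × {56, 58} = {(x75,56), (x75,58), (x77,56), (x77,58)}
  {x75, x77} × {57, 58} = {(x75,57), (x75,58), (x77,57), (x77,58)}
  {x75, x77} × {56, 57, 58} = {(x75,56), (x75,57), (x75,58), (x77,56), (x77,57), (x77,58)}
  {x75, x76, x77} × {56, 57} = {(x75,56), (x75,57), (x76,56), (x76,57), (x77,56), (x77,57)}
  {x75, x76, x77} × {56, 58} = {(x75,56), (x75,58), (x76,56), (x76,58), (x77,56), (x77,58)}
  {x75, x76, x77} × {57, 58} = {(x75,57), (x75,58), (x76,57), (x76,58), (x77,57), (x77,58)}
  {x75, x76, x77} × {56, 57, 58} = {(x75,56), (x75,57), (x75,58), (x76,56), (x76,57), (x76,58), (x77,56), (x77,57), (x77,58)}
These 22 distinct sets form the basis B.
Close under arbitrary unions to get τ_{X×Y}; counting gives |τ_{X×Y}| = 64.
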